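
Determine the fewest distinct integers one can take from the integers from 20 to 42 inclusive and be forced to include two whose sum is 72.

18

Group the elements by complementary pair {x, 72−x}: {30,42}, {31,41}, {32,40}, …, giving 6 two-element pairs; the single value 36 (it cannot pair with itself since the integers are distinct); and 10 integers whose partner 72−x falls outside [20,42].
By pigeonhole, treating each of those 17 groups as a pigeonhole, one can pick one integer per group — 17 integers — with no two summing to 72.
The 18th integer lands in an occupied pair, forcing a sum of 72.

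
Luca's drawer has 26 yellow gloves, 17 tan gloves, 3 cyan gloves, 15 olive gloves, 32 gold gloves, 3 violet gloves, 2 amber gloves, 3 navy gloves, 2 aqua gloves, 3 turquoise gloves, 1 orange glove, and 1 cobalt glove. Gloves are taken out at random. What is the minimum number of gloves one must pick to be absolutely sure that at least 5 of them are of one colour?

Put each drawn glove into a box by colour. The largest draw with every box below 5 takes min(count, 4) from each colour; colours with fewer than 4 contribute all they have.
Σ min(cᵢ, 4) = 4 + 4 + 3 + 4 + 4 + 3 + 2 + 3 + 2 + 3 + 1 + 1 = 34.
Draw number 34 + 1 = 35 must push one box to 5.

35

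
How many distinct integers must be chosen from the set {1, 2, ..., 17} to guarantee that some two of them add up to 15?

A set avoiding the sum 15 can contain at most one of each pair {x, 15−x}, plus the 3 elements whose complement lies outside the range.
The integers 8, …, 17 (10 of them) are such a set: any two sum to at least 8+9 = 17 > 15.
By the pigeonhole principle, any 11th integer completes one of the 7 pairs, so 11 choices force a sum of 15.

11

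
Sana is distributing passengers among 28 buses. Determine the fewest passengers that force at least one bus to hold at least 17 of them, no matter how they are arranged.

With 448 passengers one could put exactly 16 in each of the 28 buses, and no bus would reach 17.
By the pigeonhole principle, one more passenger must land in a bus that already has 16, giving it 17.
So 28 × 16 + 1 = 449 passengers are required.

449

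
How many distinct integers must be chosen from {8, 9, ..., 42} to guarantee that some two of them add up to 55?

21

Two chosen integers sum to 55 exactly when both halves of some pair {x, 55−x} with 13 ≤ x ≤ 55−x ≤ 42 are chosen — 15 such pairs.
The remaining 5 elements (those with no distinct partner in range) can never complete a 55-sum, so the worst case takes all of them and one from each pair: 5 + 15 = 20.
The 21st integer has to be the second member of some pair, so 20 + 1 = 21.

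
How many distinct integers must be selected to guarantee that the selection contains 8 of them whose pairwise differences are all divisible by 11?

78

Integers whose pairwise differences are multiples of 11 are exactly those sharing a remainder mod 11. By pigeonhole, the 11 residue classes mod 11 are the pigeonholes.
With 77 integers one could put 7 in each residue class and have no class reach 8.
The 78th integer pushes some class to 8, so 11·7 + 1 = 78.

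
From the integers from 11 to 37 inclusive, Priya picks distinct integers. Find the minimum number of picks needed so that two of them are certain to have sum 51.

16

A set avoiding the sum 51 can contain at most one of each pair {x, 51−x}, plus the 3 elements whose complement lies outside the range.
The integers 11, …, 25 (15 of them) are such a set: any two sum to at least 11+12 = 23 and at most 24+25 = 49 < 51.
By pigeonhole, any 16th integer completes one of the 12 pairs, so 16 choices force a sum of 51.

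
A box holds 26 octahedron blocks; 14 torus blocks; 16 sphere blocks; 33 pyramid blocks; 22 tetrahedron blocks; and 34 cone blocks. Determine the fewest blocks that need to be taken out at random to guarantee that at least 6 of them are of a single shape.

The 6 shapes are the holes; the blocks drawn are the pigeons.
To avoid 6 of any one shape, the worst case takes at most 5 of each shape.
That gives 5 + 5 + 5 + 5 + 5 + 5 = 30 blocks with no shape reaching 6.
The next block forces some shape to 6, so 30 + 1 = 31.

31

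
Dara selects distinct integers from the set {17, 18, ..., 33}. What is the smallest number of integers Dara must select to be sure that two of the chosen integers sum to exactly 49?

10

A set avoiding the sum 49 can contain at most one of each pair {x, 49−x}, plus the 1 element whose complement lies outside the range.
The integers 25, …, 33 (9 of them) are such a set: any two sum to at least 25+26 = 51 > 49.
Pigeonhole: any 10th integer completes one of the 8 pairs, so 10 choices force a sum of 49.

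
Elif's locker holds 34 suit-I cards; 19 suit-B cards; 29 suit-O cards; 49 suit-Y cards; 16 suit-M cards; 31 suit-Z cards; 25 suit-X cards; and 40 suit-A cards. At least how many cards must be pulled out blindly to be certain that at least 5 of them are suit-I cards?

In the worst case for collecting suit-I cards, every non-suit-I card comes out first.
There are 19 + 29 + 49 + 16 + 31 + 25 + 40 = 209 non-suit-I cards altogether.
After those, each further card must be suit-I, so 209 + 5 = 214 draws guarantee 5 suit-I cards.

214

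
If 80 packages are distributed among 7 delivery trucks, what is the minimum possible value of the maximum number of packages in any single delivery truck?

12

By the pigeonhole principle, the 7 delivery trucks are the holes and the 80 packages are the pigeons.
If every delivery truck held at most 11 packages, the total would be at most 7 × 11 = 77, which is less than 80.
So some delivery truck holds at least ⌈80/7⌉ = 12 packages.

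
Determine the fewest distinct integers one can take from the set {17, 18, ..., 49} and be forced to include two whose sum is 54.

Group the elements by complementary pair {x, 54−x}: {17,37}, {18,36}, {19,35}, …, giving 10 two-element pairs; the single value 27 (it cannot pair with itself since the integers are distinct); and 12 integers whose partner 54−x falls outside [17,49].
Treating each of those 23 groups as a pigeonhole, one can pick one integer per group — 23 integers — with no two summing to 54.
The 24th integer lands in an occupied pair, forcing a sum of 54.

24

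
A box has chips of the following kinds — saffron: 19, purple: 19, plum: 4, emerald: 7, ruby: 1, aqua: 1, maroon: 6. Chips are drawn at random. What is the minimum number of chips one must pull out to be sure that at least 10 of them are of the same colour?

38

Put each drawn chip into a box by colour. The largest draw with every box below 10 takes min(count, 9) from each colour; colours with fewer than 9 contribute all they have.
Σ min(cᵢ, 9) = 9 + 9 + 4 + 7 + 1 + 1 + 6 = 37.
Draw number 37 + 1 = 38 must push one box to 10.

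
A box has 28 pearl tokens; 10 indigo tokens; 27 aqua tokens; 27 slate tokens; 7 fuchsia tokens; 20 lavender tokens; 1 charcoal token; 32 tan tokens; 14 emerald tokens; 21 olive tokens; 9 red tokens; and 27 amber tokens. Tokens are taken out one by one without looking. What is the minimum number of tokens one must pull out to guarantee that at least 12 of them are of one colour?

116

Put each drawn token into a box by colour. The largest draw with every box below 12 takes min(count, 11) from each colour; colours with fewer than 11 contribute all they have.
Σ min(cᵢ, 11) = 11 + 10 + 11 + 11 + 7 + 11 + 1 + 11 + 11 + 11 + 9 + 11 = 115.
Draw number 115 + 1 = 116 must push one box to 12.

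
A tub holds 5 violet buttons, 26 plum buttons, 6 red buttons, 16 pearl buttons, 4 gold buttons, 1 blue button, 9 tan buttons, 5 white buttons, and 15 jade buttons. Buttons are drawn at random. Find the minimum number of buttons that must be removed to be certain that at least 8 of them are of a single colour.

By the pigeonhole principle, put each drawn button into a box by colour. The largest draw with every box below 8 takes min(count, 7) from each colour; colours with fewer than 7 contribute all they have.
Σ min(cᵢ, 7) = 5 + 7 + 6 + 7 + 4 + 1 + 7 + 5 + 7 = 49.
Draw number 49 + 1 = 50 must push one box to 8.

50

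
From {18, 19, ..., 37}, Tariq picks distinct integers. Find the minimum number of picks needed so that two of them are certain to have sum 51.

13

Group the elements by complementary pair {x, 51−x}: {18,33}, {19,32}, {20,31}, …, giving 8 two-element pairs and 4 integers whose partner 51−x falls outside [18,37].
Treating each of those 12 groups as a pigeonhole, one can pick one integer per group — 12 integers — with no two summing to 51.
The 13th integer lands in an occupied pair, forcing a sum of 51.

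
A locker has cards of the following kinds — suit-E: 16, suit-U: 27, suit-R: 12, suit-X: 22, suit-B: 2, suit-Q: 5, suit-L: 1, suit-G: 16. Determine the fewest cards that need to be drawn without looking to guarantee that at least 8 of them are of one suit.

44

An adversary could hand out at most 7 cards per suit (suit-B, suit-Q, suit-L run out sooner): 7 + 7 + 7 + 7 + 2 + 5 + 1 + 7 = 43 cards and still no suit has 8.
One more card lands in a suit already at 7, so 44 draws are enough and 43 are not.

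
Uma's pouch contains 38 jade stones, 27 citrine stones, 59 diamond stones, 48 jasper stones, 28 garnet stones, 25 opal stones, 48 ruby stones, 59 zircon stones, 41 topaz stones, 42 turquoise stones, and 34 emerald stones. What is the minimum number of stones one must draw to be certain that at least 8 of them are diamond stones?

398

In the worst case for collecting diamond stones, every non-diamond stone comes out first.
There are 38 + 27 + 48 + 28 + 25 + 48 + 59 + 41 + 42 + 34 = 390 non-diamond stones altogether.
After those, each further stone must be diamond, so 390 + 8 = 398 draws guarantee 8 diamond stones.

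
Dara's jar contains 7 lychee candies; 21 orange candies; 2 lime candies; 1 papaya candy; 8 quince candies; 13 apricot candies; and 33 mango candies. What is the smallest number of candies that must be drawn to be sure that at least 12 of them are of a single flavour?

52

By the pigeonhole principle, the 7 flavours are the holes; the candies drawn are the pigeons.
To avoid 12 of any one flavour, the worst case takes at most 11 of each flavour, or every candy of a flavour that has fewer than 11.
That gives 7 + 11 + 2 + 1 + 8 + 11 + 11 = 51 candies with no flavour reaching 12.
The next candy forces some flavour to 12, so 51 + 1 = 52.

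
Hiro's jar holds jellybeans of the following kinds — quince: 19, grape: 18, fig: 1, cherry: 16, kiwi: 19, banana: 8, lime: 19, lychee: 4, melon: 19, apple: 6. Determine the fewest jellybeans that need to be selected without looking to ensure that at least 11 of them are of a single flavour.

Put each drawn jellybean into a box by flavour. The largest draw with every box below 11 takes min(count, 10) from each flavour; flavours with fewer than 10 contribute all they have.
Σ min(cᵢ, 10) = 10 + 10 + 1 + 10 + 10 + 8 + 10 + 4 + 10 + 6 = 79.
Draw number 79 + 1 = 80 must push one box to 11.

80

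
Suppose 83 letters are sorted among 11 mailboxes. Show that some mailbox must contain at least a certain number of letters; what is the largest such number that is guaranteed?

The 11 mailboxes are the holes and the 83 letters are the pigeons.
If every mailbox held at most 7 letters, the total would be at most 11 × 7 = 77, which is less than 83.
So some mailbox holds at least ⌈83/11⌉ = 8 letters.

8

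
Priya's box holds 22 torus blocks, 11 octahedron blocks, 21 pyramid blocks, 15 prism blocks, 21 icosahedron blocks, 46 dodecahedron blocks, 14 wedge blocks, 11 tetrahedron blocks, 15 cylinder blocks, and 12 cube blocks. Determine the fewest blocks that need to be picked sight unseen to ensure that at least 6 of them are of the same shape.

By pigeonhole, put each drawn block into a box by shape. The largest draw with every box below 6 takes min(count, 5) from each shape.
Σ min(cᵢ, 5) = 5 + 5 + 5 + 5 + 5 + 5 + 5 + 5 + 5 + 5 = 50.
Draw number 50 + 1 = 51 must push one box to 6.

51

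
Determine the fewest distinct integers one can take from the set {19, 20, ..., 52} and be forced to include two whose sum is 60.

24

A set avoiding the sum 60 can contain at most one of each pair {x, 60−x}, plus the 12 elements whose complement lies outside the range or equal to its own complement.
The integers 30, …, 52 (23 of them) are such a set: any two sum to at least 30+31 = 61 > 60.
Any 24th integer completes one of the 11 pairs, so 24 choices force a sum of 60.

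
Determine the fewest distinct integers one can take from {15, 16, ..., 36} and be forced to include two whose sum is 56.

A set avoiding the sum 56 can contain at most one of each pair {x, 56−x}, plus the 6 elements whose complement lies outside the range or equal to its own complement.
The integers 15, …, 28 (14 of them) are such a set: any two sum to at least 15+16 = 31 and at most 27+28 = 55 < 56.
Any 15th integer completes one of the 8 pairs, so 15 choices force a sum of 56.

15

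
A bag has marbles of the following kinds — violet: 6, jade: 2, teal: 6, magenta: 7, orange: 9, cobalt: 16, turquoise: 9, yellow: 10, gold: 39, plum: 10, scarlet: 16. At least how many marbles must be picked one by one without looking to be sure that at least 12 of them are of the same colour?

93

By pigeonhole, the 11 colours are the holes; the marbles drawn are the pigeons.
To avoid 12 of any one colour, the worst case takes at most 11 of each colour, or every marble of a colour that has fewer than 11.
That gives 6 + 2 + 6 + 7 + 9 + 11 + 9 + 10 + 11 + 10 + 11 = 92 marbles with no colour reaching 12.
The next marble forces some colour to 12, so 92 + 1 = 93.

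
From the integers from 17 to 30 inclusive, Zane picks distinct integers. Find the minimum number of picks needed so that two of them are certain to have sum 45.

Group the elements by complementary pair {x, 45−x}: {17,28}, {18,27}, {19,26}, …, giving 6 two-element pairs and 2 integers whose partner 45−x falls outside [17,30].
Pigeonhole: treating each of those 8 groups as a pigeonhole, one can pick one integer per group — 8 integers — with no two summing to 45.
The 9th integer lands in an occupied pair, forcing a sum of 45.

9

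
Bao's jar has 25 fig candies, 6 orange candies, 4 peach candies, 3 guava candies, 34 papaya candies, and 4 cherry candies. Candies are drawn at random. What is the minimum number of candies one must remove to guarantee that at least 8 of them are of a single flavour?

32

Put each drawn candy into a box by flavour. The largest draw with every box below 8 takes min(count, 7) from each flavour; flavours with fewer than 7 contribute all they have.
Σ min(cᵢ, 7) = 7 + 6 + 4 + 3 + 7 + 4 = 31.
Draw number 31 + 1 = 32 must push one box to 8.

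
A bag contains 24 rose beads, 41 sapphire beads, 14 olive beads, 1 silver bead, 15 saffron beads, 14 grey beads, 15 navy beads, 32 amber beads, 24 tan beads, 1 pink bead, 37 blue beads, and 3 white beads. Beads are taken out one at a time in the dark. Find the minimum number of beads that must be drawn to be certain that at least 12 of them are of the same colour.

An adversary could hand out at most 11 beads per colour (silver, pink, white run out sooner): 11 + 11 + 11 + 1 + 11 + 11 + 11 + 11 + 11 + 1 + 11 + 3 = 104 beads and still no colour has 12.
One more bead lands in a colour already at 11, so 105 draws are enough and 104 are not.

105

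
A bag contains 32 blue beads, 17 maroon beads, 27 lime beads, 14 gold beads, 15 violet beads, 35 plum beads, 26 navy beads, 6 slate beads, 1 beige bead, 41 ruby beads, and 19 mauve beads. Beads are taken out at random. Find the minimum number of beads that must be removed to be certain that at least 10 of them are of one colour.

89

The 11 colours are the holes; the beads drawn are the pigeons.
To avoid 10 of any one colour, the worst case takes at most 9 of each colour, or every bead of a colour that has fewer than 9.
That gives 9 + 9 + 9 + 9 + 9 + 9 + 9 + 6 + 1 + 9 + 9 = 88 beads with no colour reaching 10.
The next bead forces some colour to 10, so 88 + 1 = 89.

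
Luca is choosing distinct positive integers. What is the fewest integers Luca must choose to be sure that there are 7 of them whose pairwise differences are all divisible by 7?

Integers whose pairwise differences are multiples of 7 are exactly those sharing a remainder mod 7. The 7 residue classes mod 7 are the pigeonholes.
With 42 integers one could put 6 in each residue class and have no class reach 7.
The 43rd integer pushes some class to 7, so 7·6 + 1 = 43.

43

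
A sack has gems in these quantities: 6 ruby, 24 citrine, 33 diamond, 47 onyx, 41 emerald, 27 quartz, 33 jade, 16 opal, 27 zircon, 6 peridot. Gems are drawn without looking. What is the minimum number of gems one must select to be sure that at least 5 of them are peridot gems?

259

In the worst case for collecting peridot gems, every non-peridot gem comes out first.
There are 6 + 24 + 33 + 47 + 41 + 27 + 33 + 16 + 27 = 254 non-peridot gems altogether.
After those, each further gem must be peridot, so 254 + 5 = 259 draws guarantee 5 peridot gems.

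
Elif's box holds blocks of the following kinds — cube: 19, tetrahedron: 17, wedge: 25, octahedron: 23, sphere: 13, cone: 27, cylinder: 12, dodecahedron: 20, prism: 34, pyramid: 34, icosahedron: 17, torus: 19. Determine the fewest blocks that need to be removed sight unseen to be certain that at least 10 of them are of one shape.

109

Put each drawn block into a box by shape. The largest draw with every box below 10 takes min(count, 9) from each shape.
Σ min(cᵢ, 9) = 9 + 9 + 9 + 9 + 9 + 9 + 9 + 9 + 9 + 9 + 9 + 9 = 108.
Draw number 108 + 1 = 109 must push one box to 10.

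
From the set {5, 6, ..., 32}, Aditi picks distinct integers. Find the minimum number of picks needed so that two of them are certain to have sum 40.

Two chosen integers sum to 40 exactly when both halves of some pair {x, 40−x} with 8 ≤ x ≤ 40−x ≤ 32 are chosen — 12 such pairs.
The remaining 4 elements (those with no distinct partner in range) can never complete a 40-sum, so the worst case takes all of them and one from each pair: 4 + 12 = 16.
The 17th integer has to be the second member of some pair, so 16 + 1 = 17.

17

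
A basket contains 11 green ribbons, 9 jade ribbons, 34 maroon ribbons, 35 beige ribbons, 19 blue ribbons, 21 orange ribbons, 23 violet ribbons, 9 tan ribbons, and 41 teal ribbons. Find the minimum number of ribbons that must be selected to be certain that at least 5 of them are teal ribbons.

In the worst case for collecting teal ribbons, every non-teal ribbon comes out first.
There are 11 + 9 + 34 + 35 + 19 + 21 + 23 + 9 = 161 non-teal ribbons altogether.
After those, each further ribbon must be teal, so 161 + 5 = 166 draws guarantee 5 teal ribbons.

166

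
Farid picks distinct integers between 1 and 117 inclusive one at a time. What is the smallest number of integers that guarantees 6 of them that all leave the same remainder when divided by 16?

81

By the pigeonhole principle, the 16 residue classes mod 16 are the pigeonholes.
With 80 integers one could put 5 in each residue class and have no class reach 6.
The 81st integer pushes some class to 6, so 16·5 + 1 = 81.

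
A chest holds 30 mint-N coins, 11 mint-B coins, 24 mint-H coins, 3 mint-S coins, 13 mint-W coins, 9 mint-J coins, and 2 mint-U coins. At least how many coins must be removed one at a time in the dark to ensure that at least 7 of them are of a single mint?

By the pigeonhole principle, the 7 mints are the holes; the coins drawn are the pigeons.
To avoid 7 of any one mint, the worst case takes at most 6 of each mint, or every coin of a mint that has fewer than 6.
That gives 6 + 6 + 6 + 3 + 6 + 6 + 2 = 35 coins with no mint reaching 7.
The next coin forces some mint to 7, so 35 + 1 = 36.

36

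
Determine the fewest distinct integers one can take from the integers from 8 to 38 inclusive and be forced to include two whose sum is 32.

Two chosen integers sum to 32 exactly when both halves of some pair {x, 32−x} with 8 ≤ x ≤ 32−x ≤ 24 are chosen — 8 such pairs.
The remaining 15 elements (those with no distinct partner in range) can never complete a 32-sum, so the worst case takes all of them and one from each pair: 15 + 8 = 23.
The 24th integer has to be the second member of some pair, so 23 + 1 = 24.

24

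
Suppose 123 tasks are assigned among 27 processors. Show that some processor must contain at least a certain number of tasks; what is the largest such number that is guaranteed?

Pigeonhole: the 27 processors are the holes and the 123 tasks are the pigeons.
If every processor held at most 4 tasks, the total would be at most 27 × 4 = 108, which is less than 123.
So some processor holds at least ⌈123/27⌉ = 5 tasks.

5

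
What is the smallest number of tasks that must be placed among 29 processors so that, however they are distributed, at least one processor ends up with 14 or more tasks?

378

With 377 tasks one could put exactly 13 in each of the 29 processors, and no processor would reach 14.
One more task must land in a processor that already has 13, giving it 14.
So 29 × 13 + 1 = 378 tasks are required.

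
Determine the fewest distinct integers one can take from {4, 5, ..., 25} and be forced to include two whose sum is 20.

17

Two chosen integers sum to 20 exactly when both halves of some pair {x, 20−x} with 4 ≤ x ≤ 20−x ≤ 16 are chosen — 6 such pairs.
The remaining 10 elements (those with no distinct partner in range) can never complete a 20-sum, so the worst case takes all of them and one from each pair: 10 + 6 = 16.
The 17th integer has to be the second member of some pair, so 16 + 1 = 17.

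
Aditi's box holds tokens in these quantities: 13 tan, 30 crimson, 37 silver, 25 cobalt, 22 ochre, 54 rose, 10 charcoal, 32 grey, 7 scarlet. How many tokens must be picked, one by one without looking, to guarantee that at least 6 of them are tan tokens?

In the worst case for collecting tan tokens, every non-tan token comes out first.
There are 30 + 37 + 25 + 22 + 54 + 10 + 32 + 7 = 217 non-tan tokens altogether.
After those, each further token must be tan, so 217 + 6 = 223 draws guarantee 6 tan tokens.

223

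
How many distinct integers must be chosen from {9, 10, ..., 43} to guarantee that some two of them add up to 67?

26

A set avoiding the sum 67 can contain at most one of each pair {x, 67−x}, plus the 15 elements whose complement lies outside the range.
The integers 9, …, 33 (25 of them) are such a set: any two sum to at least 9+10 = 19 and at most 32+33 = 65 < 67.
Any 26th integer completes one of the 10 pairs, so 26 choices force a sum of 67.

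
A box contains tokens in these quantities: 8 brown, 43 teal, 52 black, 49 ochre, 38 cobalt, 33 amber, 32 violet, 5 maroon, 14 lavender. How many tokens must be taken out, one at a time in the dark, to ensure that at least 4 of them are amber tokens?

245

In the worst case for collecting amber tokens, every non-amber token comes out first.
There are 8 + 43 + 52 + 49 + 38 + 32 + 5 + 14 = 241 non-amber tokens altogether.
After those, each further token must be amber, so 241 + 4 = 245 draws guarantee 4 amber tokens.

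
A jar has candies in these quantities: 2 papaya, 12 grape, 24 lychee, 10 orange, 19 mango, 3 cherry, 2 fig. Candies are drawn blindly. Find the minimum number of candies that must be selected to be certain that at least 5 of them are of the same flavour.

The 7 flavours are the holes; the candies drawn are the pigeons.
To avoid 5 of any one flavour, the worst case takes at most 4 of each flavour, or every candy of a flavour that has fewer than 4.
That gives 2 + 4 + 4 + 4 + 4 + 3 + 2 = 23 candies with no flavour reaching 5.
The next candy forces some flavour to 5, so 23 + 1 = 24.

24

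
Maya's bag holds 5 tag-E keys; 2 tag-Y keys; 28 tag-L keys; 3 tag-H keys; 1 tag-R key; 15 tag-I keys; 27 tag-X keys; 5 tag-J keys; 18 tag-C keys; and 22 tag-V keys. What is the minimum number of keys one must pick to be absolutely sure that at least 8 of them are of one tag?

52

An adversary could hand out at most 7 keys per tag (5 tags run out sooner): 5 + 2 + 7 + 3 + 1 + 7 + 7 + 5 + 7 + 7 = 51 keys and still no tag has 8.
One more key lands in a tag already at 7, so 52 draws are enough and 51 are not.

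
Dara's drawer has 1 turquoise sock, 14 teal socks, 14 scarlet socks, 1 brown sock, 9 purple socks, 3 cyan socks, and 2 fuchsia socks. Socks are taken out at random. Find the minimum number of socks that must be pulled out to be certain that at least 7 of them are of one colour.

An adversary could hand out at most 6 socks per colour (4 colours run out sooner): 1 + 6 + 6 + 1 + 6 + 3 + 2 = 25 socks and still no colour has 7.
One more sock lands in a colour already at 6, so 26 draws are enough and 25 are not.

26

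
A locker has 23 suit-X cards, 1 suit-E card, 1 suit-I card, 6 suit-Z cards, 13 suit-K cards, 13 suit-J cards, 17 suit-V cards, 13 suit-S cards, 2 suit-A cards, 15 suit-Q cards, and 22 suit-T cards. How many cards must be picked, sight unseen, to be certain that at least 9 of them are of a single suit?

An adversary could hand out at most 8 cards per suit (4 suits run out sooner): 8 + 1 + 1 + 6 + 8 + 8 + 8 + 8 + 2 + 8 + 8 = 66 cards and still no suit has 9.
By pigeonhole, one more card lands in a suit already at 8, so 67 draws are enough and 66 are not.

67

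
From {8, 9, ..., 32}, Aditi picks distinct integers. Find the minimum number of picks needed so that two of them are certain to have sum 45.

A set avoiding the sum 45 can contain at most one of each pair {x, 45−x}, plus the 5 elements whose complement lies outside the range.
The integers 8, …, 22 (15 of them) are such a set: any two sum to at least 8+9 = 17 and at most 21+22 = 43 < 45.
Any 16th integer completes one of the 10 pairs, so 16 choices force a sum of 45.

16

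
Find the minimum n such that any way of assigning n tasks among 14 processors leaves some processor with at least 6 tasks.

71

With 70 tasks one could put exactly 5 in each of the 14 processors, and no processor would reach 6.
One more task must land in a processor that already has 5, giving it 6.
So 14 × 5 + 1 = 71 tasks are required.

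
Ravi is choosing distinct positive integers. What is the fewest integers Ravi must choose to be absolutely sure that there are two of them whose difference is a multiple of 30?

31

Integers whose pairwise differences are multiples of 30 are exactly those sharing a remainder mod 30. Pigeonhole: the 30 residue classes mod 30 are the pigeonholes.
With 30 integers one could put 1 in each residue class and have no class reach 2.
The 31st integer pushes some class to 2, so 30·1 + 1 = 31.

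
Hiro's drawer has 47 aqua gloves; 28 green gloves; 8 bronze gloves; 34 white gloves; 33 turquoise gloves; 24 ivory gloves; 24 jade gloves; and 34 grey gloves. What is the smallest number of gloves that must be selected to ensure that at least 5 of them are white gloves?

In the worst case for collecting white gloves, every non-white glove comes out first.
There are 47 + 28 + 8 + 33 + 24 + 24 + 34 = 198 non-white gloves altogether.
After those, each further glove must be white, so 198 + 5 = 203 draws guarantee 5 white gloves.

203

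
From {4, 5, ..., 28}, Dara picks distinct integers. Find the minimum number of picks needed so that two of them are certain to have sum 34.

Group the elements by complementary pair {x, 34−x}: {6,28}, {7,27}, {8,26}, …, giving 11 two-element pairs, the single value 17 (it cannot pair with itself since the integers are distinct), and 2 integers whose partner 34−x falls outside [4,28].
Pigeonhole: treating each of those 14 groups as a pigeonhole, one can pick one integer per group — 14 integers — with no two summing to 34.
The 15th integer lands in an occupied pair, forcing a sum of 34.

15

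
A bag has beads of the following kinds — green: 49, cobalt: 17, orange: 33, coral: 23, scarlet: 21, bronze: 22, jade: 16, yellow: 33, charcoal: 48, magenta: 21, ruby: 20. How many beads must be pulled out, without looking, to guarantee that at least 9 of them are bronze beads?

290

In the worst case for collecting bronze beads, every non-bronze bead comes out first.
There are 49 + 17 + 33 + 23 + 21 + 16 + 33 + 48 + 21 + 20 = 281 non-bronze beads altogether.
After those, each further bead must be bronze, so 281 + 9 = 290 draws guarantee 9 bronze beads.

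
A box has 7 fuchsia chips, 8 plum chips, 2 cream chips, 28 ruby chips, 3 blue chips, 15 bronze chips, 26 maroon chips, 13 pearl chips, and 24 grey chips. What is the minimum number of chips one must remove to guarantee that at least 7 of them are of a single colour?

Put each drawn chip into a box by colour. The largest draw with every box below 7 takes min(count, 6) from each colour; colours with fewer than 6 contribute all they have.
Σ min(cᵢ, 6) = 6 + 6 + 2 + 6 + 3 + 6 + 6 + 6 + 6 = 47.
Draw number 47 + 1 = 48 must push one box to 7.

48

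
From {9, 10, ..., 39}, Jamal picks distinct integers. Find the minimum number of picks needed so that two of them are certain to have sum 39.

21

Group the elements by complementary pair {x, 39−x}: {9,30}, {10,29}, {11,28}, …, giving 11 two-element pairs and 9 integers whose partner 39−x falls outside [9,39].
Treating each of those 20 groups as a pigeonhole, one can pick one integer per group — 20 integers — with no two summing to 39.
The 21st integer lands in an occupied pair, forcing a sum of 39.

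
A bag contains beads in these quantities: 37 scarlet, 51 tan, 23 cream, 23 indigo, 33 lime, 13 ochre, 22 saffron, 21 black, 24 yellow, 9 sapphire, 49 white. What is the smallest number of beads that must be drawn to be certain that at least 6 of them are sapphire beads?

302

In the worst case for collecting sapphire beads, every non-sapphire bead comes out first.
There are 37 + 51 + 23 + 23 + 33 + 13 + 22 + 21 + 24 + 49 = 296 non-sapphire beads altogether.
After those, each further bead must be sapphire, so 296 + 6 = 302 draws guarantee 6 sapphire beads.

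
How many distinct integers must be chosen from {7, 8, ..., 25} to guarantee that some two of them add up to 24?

Two chosen integers sum to 24 exactly when both halves of some pair {x, 24−x} with 7 ≤ x ≤ 24−x ≤ 17 are chosen — 5 such pairs.
The remaining 9 elements (those with no distinct partner in range) can never complete a 24-sum, so the worst case takes all of them and one from each pair: 9 + 5 = 14.
The 15th integer has to be the second member of some pair, so 14 + 1 = 15.

15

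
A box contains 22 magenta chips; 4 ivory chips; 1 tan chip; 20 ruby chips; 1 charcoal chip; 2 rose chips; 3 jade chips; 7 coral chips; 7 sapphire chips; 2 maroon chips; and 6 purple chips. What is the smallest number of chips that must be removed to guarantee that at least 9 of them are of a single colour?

An adversary could hand out at most 8 chips per colour (9 colours run out sooner): 8 + 4 + 1 + 8 + 1 + 2 + 3 + 7 + 7 + 2 + 6 = 49 chips and still no colour has 9.
By the pigeonhole principle, one more chip lands in a colour already at 8, so 50 draws are enough and 49 are not.

50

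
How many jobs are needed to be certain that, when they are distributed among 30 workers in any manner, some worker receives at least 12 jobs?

With 330 jobs one could put exactly 11 in each of the 30 workers, and no worker would reach 12.
By pigeonhole, one more job must land in a worker that already has 11, giving it 12.
So 30 × 11 + 1 = 331 jobs are required.

331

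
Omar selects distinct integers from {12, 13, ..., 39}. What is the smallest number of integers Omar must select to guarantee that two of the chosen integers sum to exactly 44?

19

Two chosen integers sum to 44 exactly when both halves of some pair {x, 44−x} with 12 ≤ x ≤ 44−x ≤ 32 are chosen — 10 such pairs.
The remaining 8 elements (those with no distinct partner in range) can never complete a 44-sum, so the worst case takes all of them and one from each pair: 8 + 10 = 18.
The 19th integer has to be the second member of some pair, so 18 + 1 = 19.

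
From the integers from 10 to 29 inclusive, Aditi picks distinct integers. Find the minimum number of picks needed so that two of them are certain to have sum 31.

15

Two chosen integers sum to 31 exactly when both halves of some pair {x, 31−x} with 10 ≤ x ≤ 31−x ≤ 21 are chosen — 6 such pairs.
The remaining 8 elements (those with no distinct partner in range) can never complete a 31-sum, so the worst case takes all of them and one from each pair: 8 + 6 = 14.
The 15th integer has to be the second member of some pair, so 14 + 1 = 15.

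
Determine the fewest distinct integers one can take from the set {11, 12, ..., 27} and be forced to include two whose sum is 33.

A set avoiding the sum 33 can contain at most one of each pair {x, 33−x}, plus the 5 elements whose complement lies outside the range.
The integers 17, …, 27 (11 of them) are such a set: any two sum to at least 17+18 = 35 > 33.
Any 12th integer completes one of the 6 pairs, so 12 choices force a sum of 33.

12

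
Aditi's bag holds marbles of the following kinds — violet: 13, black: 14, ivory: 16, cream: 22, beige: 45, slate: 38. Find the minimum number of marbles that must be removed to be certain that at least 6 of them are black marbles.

140

In the worst case for collecting black marbles, every non-black marble comes out first.
There are 13 + 16 + 22 + 45 + 38 = 134 non-black marbles altogether.
After those, each further marble must be black, so 134 + 6 = 140 draws guarantee 6 black marbles.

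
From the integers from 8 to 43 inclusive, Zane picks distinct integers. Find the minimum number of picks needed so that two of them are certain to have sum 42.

24

A set avoiding the sum 42 can contain at most one of each pair {x, 42−x}, plus the 10 elements whose complement lies outside the range or equal to its own complement.
The integers 21, …, 43 (23 of them) are such a set: any two sum to at least 21+22 = 43 > 42.
Pigeonhole: any 24th integer completes one of the 13 pairs, so 24 choices force a sum of 42.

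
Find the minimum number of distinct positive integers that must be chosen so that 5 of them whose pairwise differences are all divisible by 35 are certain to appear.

141

Integers whose pairwise differences are multiples of 35 are exactly those sharing a remainder mod 35. The 35 residue classes mod 35 are the pigeonholes.
With 140 integers one could put 4 in each residue class and have no class reach 5.
The 141st integer pushes some class to 5, so 35·4 + 1 = 141.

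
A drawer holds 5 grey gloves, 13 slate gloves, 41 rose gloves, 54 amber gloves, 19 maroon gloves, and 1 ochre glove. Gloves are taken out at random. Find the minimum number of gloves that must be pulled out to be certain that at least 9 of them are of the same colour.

39

By pigeonhole, put each drawn glove into a box by colour. The largest draw with every box below 9 takes min(count, 8) from each colour; colours with fewer than 8 contribute all they have.
Σ min(cᵢ, 8) = 5 + 8 + 8 + 8 + 8 + 1 = 38.
Draw number 38 + 1 = 39 must push one box to 9.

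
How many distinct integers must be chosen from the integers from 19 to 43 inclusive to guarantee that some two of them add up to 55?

Group the elements by complementary pair {x, 55−x}: {19,36}, {20,35}, {21,34}, …, giving 9 two-element pairs and 7 integers whose partner 55−x falls outside [19,43].
Treating each of those 16 groups as a pigeonhole, one can pick one integer per group — 16 integers — with no two summing to 55.
The 17th integer lands in an occupied pair, forcing a sum of 55.

17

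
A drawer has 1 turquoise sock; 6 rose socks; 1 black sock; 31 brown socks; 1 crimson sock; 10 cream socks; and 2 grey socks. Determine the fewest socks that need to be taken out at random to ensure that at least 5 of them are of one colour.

Pigeonhole: put each drawn sock into a box by colour. The largest draw with every box below 5 takes min(count, 4) from each colour; colours with fewer than 4 contribute all they have.
Σ min(cᵢ, 4) = 1 + 4 + 1 + 4 + 1 + 4 + 2 = 17.
Draw number 17 + 1 = 18 must push one box to 5.

18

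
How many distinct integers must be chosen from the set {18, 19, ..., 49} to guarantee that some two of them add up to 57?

22

A set avoiding the sum 57 can contain at most one of each pair {x, 57−x}, plus the 10 elements whose complement lies outside the range.
The integers 29, …, 49 (21 of them) are such a set: any two sum to at least 29+30 = 59 > 57.
By the pigeonhole principle, any 22nd integer completes one of the 11 pairs, so 22 choices force a sum of 57.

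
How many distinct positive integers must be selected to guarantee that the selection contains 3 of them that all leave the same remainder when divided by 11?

By the pigeonhole principle, the 11 residue classes mod 11 are the pigeonholes.
With 22 integers one could put 2 in each residue class and have no class reach 3.
The 23rd integer pushes some class to 3, so 11·2 + 1 = 23.

23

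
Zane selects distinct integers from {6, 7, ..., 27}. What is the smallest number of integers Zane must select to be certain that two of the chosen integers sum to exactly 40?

16

Group the elements by complementary pair {x, 40−x}: {13,27}, {14,26}, {15,25}, …, giving 7 two-element pairs; the single value 20 (it cannot pair with itself since the integers are distinct); and 7 integers whose partner 40−x falls outside [6,27].
Treating each of those 15 groups as a pigeonhole, one can pick one integer per group — 15 integers — with no two summing to 40.
The 16th integer lands in an occupied pair, forcing a sum of 40.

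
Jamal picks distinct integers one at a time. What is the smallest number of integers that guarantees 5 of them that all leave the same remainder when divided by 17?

Pigeonhole: the 17 residue classes mod 17 are the pigeonholes.
With 68 integers one could put 4 in each residue class and have no class reach 5.
The 69th integer pushes some class to 5, so 17·4 + 1 = 69.

69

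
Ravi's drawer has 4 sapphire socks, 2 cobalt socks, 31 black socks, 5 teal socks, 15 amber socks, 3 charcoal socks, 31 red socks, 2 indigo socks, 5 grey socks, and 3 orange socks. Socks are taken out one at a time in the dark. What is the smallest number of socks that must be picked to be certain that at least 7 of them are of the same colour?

The 10 colours are the holes; the socks drawn are the pigeons.
To avoid 7 of any one colour, the worst case takes at most 6 of each colour, or every sock of a colour that has fewer than 6.
That gives 4 + 2 + 6 + 5 + 6 + 3 + 6 + 2 + 5 + 3 = 42 socks with no colour reaching 7.
The next sock forces some colour to 7, so 42 + 1 = 43.

43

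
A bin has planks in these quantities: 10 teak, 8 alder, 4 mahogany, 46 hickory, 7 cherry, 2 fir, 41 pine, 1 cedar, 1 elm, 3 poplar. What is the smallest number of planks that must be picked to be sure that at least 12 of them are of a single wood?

The 10 woods are the holes; the planks drawn are the pigeons.
To avoid 12 of any one wood, the worst case takes at most 11 of each wood, or every plank of a wood that has fewer than 11.
That gives 10 + 8 + 4 + 11 + 7 + 2 + 11 + 1 + 1 + 3 = 58 planks with no wood reaching 12.
The next plank forces some wood to 12, so 58 + 1 = 59.

59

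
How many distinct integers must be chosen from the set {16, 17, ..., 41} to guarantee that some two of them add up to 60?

A set avoiding the sum 60 can contain at most one of each pair {x, 60−x}, plus the 4 elements whose complement lies outside the range or equal to its own complement.
The integers 16, …, 30 (15 of them) are such a set: any two sum to at least 16+17 = 33 and at most 29+30 = 59 < 60.
Pigeonhole: any 16th integer completes one of the 11 pairs, so 16 choices force a sum of 60.

16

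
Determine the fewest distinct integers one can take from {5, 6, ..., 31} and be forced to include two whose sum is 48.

21

Two chosen integers sum to 48 exactly when both halves of some pair {x, 48−x} with 17 ≤ x ≤ 48−x ≤ 31 are chosen — 7 such pairs.
The remaining 13 elements (those with no distinct partner in range) can never complete a 48-sum, so the worst case takes all of them and one from each pair: 13 + 7 = 20.
The 21st integer has to be the second member of some pair, so 20 + 1 = 21.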